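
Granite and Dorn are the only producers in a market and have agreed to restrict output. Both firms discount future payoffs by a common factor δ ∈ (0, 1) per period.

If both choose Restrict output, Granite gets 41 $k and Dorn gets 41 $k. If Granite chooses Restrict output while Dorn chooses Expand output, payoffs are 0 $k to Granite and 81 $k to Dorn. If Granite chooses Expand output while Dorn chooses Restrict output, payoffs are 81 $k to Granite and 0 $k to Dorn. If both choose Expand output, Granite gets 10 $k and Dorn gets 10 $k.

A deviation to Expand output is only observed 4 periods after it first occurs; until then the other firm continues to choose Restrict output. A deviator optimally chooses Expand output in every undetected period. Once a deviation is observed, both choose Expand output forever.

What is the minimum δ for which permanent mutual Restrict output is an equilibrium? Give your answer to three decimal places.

0.866

A deviator earns 81 for 4 periods, then 10 forever; cooperating earns 41 forever. Multiplying the IC by (1−δ):
41 ≥ 81(1−δ^4) + 10δ^4, so 71·δ^4 ≥ 40 and δ^4 ≥ 40/71.
δ ≥ (40/71)^(1/4) ≈ 0.866.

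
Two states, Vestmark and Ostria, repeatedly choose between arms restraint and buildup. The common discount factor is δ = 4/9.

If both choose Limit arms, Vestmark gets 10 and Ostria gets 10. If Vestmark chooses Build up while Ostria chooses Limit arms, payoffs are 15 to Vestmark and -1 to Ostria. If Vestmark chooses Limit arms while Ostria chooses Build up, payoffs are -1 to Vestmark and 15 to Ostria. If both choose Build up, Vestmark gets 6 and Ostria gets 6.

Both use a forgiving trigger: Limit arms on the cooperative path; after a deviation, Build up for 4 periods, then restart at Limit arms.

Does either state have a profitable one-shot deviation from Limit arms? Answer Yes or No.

Yes

IC: δ+…+δ^4 ≥ (15−10)/(10−6) = 5/4.
At δ = 4/9: partial sum = 0.7688 < 1.2500. Cooperation not sustainable.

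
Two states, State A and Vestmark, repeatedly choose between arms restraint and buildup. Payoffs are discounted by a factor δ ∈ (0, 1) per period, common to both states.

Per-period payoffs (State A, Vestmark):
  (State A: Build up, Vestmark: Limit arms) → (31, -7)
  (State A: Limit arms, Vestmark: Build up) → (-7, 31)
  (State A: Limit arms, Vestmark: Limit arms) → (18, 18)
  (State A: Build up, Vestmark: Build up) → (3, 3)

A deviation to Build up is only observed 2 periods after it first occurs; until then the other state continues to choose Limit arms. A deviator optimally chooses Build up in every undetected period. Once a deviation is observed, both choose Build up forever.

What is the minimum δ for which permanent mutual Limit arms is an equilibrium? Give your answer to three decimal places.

0.681

A deviator earns 31 for 2 periods, then 3 forever; cooperating earns 18 forever. Multiplying the IC by (1−δ):
18 ≥ 31(1−δ^2) + 3δ^2, so 28·δ^2 ≥ 13 and δ^2 ≥ 13/28.
δ ≥ (13/28)^(1/2) ≈ 0.681.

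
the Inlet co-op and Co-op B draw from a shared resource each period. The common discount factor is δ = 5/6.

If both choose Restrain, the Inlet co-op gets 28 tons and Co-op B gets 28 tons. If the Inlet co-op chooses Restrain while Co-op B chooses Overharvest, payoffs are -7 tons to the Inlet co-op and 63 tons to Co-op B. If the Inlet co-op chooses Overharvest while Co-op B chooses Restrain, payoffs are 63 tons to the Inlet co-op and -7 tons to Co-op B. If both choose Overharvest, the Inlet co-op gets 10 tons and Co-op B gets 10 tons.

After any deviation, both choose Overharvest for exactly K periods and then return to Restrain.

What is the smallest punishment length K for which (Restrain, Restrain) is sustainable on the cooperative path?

No profitable deviation requires (28−10)(δ+…+δ^K) ≥ 63−28, i.e. δ+…+δ^K ≥ 35/18 ≈ 1.9444.
With δ = 5/6, the partial sums are K=1: 0.8333, K=2: 1.5278, K=3: 2.1065.
K = 3 is the first length at which the sum reaches 1.9444.

3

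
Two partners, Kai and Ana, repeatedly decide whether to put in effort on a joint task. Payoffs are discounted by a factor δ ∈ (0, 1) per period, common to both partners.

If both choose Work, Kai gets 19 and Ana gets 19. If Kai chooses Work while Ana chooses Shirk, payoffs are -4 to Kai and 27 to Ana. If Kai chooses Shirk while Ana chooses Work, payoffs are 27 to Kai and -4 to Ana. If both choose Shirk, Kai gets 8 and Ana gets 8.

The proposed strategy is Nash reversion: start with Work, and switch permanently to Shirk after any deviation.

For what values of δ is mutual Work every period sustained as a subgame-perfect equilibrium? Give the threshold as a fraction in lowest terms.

Under grim trigger the critical discount factor is (T−C)/(T−P) with T = 27, C = 19, P = 8.
δ* = (27−19)/(27−8) = 8/19.

8/19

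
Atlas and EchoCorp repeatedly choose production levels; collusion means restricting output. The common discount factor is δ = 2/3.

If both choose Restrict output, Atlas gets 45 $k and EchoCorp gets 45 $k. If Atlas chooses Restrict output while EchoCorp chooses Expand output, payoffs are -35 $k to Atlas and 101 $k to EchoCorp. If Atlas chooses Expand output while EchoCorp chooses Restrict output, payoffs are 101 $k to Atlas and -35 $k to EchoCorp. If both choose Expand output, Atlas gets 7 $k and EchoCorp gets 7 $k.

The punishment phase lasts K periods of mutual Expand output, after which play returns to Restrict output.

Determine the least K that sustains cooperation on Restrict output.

No profitable deviation requires (45−7)(δ+…+δ^K) ≥ 101−45, i.e. δ+…+δ^K ≥ 28/19 ≈ 1.4737.
With δ = 2/3, the partial sums are K=1: 0.6667, K=2: 1.1111, K=3: 1.4074, K=4: 1.6049.
K = 4 is the first length at which the sum reaches 1.4737.

4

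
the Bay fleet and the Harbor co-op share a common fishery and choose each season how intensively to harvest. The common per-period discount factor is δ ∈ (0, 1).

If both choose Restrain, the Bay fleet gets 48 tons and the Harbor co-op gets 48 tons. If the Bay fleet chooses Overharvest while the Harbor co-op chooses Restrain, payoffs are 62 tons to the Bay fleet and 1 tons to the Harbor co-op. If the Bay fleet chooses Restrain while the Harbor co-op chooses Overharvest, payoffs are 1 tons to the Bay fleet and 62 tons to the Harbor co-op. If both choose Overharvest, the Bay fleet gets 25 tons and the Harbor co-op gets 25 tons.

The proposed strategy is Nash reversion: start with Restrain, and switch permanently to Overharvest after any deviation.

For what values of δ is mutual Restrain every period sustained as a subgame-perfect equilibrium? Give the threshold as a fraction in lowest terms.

One-period gain from deviating is 62 − 48 = 14. The loss is 48 − 25 = 23 in every subsequent period, with present value 23·δ/(1−δ).
Deviation is unprofitable when 23·δ/(1−δ) ≥ 14, i.e. δ/(1−δ) ≥ 14/23.
Equivalently δ ≥ 14/(14+23) = 14/37.

14/37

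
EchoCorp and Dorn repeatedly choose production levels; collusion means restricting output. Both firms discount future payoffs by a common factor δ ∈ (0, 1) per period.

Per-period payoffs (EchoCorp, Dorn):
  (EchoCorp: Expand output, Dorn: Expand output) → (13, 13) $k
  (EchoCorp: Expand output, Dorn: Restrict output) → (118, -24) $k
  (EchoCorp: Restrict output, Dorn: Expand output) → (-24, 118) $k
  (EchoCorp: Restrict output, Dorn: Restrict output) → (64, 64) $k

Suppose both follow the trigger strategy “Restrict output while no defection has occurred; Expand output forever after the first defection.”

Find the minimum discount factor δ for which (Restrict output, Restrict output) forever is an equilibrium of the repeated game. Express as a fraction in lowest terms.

18/35

Under grim trigger the critical discount factor is (T−C)/(T−P) with T = 118, C = 64, P = 13.
δ* = (118−64)/(118−13) = 54/105 = 18/35.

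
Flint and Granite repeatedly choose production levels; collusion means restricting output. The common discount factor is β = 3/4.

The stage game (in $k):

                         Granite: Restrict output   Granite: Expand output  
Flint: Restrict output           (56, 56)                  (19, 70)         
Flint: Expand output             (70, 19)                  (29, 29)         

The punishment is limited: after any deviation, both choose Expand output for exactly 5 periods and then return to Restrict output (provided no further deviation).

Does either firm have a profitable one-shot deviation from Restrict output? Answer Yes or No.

IC: β+…+β^5 ≥ (70−56)/(56−29) = 14/27.
At β = 3/4: partial sum = 2.2881 ≥ 0.5185. Cooperation sustainable.

No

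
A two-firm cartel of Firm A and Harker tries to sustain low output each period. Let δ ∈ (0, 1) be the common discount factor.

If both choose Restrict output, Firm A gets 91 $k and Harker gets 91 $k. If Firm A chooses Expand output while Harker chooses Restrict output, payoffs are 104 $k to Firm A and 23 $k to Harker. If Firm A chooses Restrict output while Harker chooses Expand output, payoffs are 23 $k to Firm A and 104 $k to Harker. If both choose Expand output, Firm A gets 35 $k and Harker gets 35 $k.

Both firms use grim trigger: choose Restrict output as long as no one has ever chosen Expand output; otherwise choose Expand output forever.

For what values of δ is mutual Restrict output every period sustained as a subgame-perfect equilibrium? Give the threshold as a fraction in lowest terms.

Cooperation forever yields 91 each period: 91/(1−δ).
Deviating yields 104 once, then 35 forever: 104 + 35δ/(1−δ).
No profitable deviation requires 91/(1−δ) ≥ 104 + 35δ/(1−δ).
Multiplying by (1−δ): 91 ≥ 104(1−δ) + 35δ = 104 − 69δ.
So 69δ ≥ 13, i.e. δ ≥ 13/69.

13/69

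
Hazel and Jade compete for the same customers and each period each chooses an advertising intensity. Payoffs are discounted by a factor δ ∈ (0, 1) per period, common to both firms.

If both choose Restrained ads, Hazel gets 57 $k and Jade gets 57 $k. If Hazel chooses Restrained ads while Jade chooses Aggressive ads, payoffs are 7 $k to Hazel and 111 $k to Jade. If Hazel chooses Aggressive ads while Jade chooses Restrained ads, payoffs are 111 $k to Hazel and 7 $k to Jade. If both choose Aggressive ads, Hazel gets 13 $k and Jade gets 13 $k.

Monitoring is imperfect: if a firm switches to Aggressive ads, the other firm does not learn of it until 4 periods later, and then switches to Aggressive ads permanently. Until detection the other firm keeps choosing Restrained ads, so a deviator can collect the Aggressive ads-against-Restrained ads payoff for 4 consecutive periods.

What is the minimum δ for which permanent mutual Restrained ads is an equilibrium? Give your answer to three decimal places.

The best deviation is to choose Aggressive ads for all 4 undetected periods, earning 111 each, then 13 forever once detected.
Deviation value: 111(1−δ^4)/(1−δ) + 13δ^4/(1−δ); cooperation value: 57/(1−δ).
IC: 57 ≥ 111(1−δ^4) + 13δ^4 = 111 − 98δ^4.
So δ^4 ≥ 54/98 = 27/49, giving δ ≥ (27/49)^(1/4) ≈ 0.862.

0.862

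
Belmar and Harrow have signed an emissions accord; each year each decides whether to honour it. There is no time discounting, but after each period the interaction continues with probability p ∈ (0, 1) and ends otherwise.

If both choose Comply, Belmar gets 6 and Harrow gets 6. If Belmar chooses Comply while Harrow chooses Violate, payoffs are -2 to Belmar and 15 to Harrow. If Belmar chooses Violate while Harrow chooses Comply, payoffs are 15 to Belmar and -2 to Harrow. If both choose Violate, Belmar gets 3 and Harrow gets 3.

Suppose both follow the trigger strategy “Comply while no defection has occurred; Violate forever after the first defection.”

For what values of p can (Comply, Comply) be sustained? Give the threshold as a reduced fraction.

Expected cooperation value is 6 + p·6 + p²·6 + … = 6/(1−p); deviation gives 15 + p·3/(1−p).
6 ≥ 15(1−p) + 3p ⇒ 12p ≥ 9 ⇒ p ≥ 9/12 = 3/4.

3/4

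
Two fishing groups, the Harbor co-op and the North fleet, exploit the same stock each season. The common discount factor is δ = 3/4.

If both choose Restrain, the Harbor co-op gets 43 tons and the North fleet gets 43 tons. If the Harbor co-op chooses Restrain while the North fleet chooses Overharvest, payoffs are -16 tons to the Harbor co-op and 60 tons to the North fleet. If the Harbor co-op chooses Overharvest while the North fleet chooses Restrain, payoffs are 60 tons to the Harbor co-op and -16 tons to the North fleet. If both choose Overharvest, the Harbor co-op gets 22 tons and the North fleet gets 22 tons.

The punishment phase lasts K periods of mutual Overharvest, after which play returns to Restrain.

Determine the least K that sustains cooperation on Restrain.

2

No profitable deviation requires (43−22)(δ+…+δ^K) ≥ 60−43, i.e. δ+…+δ^K ≥ 17/21 ≈ 0.8095.
With δ = 3/4, the partial sums are K=1: 0.7500, K=2: 1.3125.
K = 2 is the first length at which the sum reaches 0.8095.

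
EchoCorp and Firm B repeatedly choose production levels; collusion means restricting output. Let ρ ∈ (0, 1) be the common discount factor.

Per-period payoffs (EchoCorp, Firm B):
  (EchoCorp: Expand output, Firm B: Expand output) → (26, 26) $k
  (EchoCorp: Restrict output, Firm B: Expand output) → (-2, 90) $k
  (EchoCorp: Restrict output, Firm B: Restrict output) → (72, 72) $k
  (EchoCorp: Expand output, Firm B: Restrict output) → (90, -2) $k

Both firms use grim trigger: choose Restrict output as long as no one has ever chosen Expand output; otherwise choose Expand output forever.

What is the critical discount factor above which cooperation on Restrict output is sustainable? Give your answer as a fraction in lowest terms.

9/32

One-period gain from deviating is 90 − 72 = 18. The loss is 72 − 26 = 46 in every subsequent period, with present value 46·ρ/(1−ρ).
Deviation is unprofitable when 46·ρ/(1−ρ) ≥ 18, i.e. ρ/(1−ρ) ≥ 9/23.
Equivalently ρ ≥ 18/(18+46) = 9/32.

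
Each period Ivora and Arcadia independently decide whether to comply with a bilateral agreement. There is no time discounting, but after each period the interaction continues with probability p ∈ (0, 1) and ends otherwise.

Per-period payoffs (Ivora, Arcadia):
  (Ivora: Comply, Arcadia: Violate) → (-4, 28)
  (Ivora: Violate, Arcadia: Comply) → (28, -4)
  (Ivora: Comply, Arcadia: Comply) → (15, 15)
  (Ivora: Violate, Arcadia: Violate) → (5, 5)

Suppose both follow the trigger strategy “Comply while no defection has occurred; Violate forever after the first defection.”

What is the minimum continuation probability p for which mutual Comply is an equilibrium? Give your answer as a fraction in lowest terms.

With no time discounting, the continuation probability p plays the role of the discount factor.
Grim-trigger IC: 15/(1−p) ≥ 28 + 5p/(1−p) ⇒ p ≥ (28−15)/(28−5) = 13/23.

13/23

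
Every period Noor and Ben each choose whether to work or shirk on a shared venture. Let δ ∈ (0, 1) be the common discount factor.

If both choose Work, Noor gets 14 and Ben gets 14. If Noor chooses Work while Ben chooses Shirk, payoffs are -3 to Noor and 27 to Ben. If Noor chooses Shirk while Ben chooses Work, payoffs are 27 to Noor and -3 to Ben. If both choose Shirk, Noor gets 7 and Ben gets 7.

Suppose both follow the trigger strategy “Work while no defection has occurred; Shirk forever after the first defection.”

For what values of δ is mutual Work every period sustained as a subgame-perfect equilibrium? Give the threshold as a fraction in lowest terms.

Cooperation forever yields 14 each period: 14/(1−δ).
Deviating yields 27 once, then 7 forever: 27 + 7δ/(1−δ).
No profitable deviation requires 14/(1−δ) ≥ 27 + 7δ/(1−δ).
Multiplying by (1−δ): 14 ≥ 27(1−δ) + 7δ = 27 − 20δ.
So 20δ ≥ 13, i.e. δ ≥ 13/20.

13/20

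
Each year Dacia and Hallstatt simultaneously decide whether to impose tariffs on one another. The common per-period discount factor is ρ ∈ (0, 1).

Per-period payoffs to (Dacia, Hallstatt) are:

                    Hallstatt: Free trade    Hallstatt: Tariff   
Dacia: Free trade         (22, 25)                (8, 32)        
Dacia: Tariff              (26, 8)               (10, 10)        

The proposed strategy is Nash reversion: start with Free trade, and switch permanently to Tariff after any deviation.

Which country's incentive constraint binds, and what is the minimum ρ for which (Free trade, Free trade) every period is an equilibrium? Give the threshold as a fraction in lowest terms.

Dacia: cooperation gives 22 each period; deviation gives 26 once then 10 forever.
  22/(1−ρ) ≥ 26 + 10ρ/(1−ρ) ⇒ ρ ≥ 4/16 = 1/4.
Hallstatt: cooperation gives 25 each period; deviation gives 32 once then 10 forever.
  ρ ≥ 7/22.
Both must hold, so the binding constraint is Hallstatt's: ρ ≥ 7/22.

Hallstatt; ρ ≥ 7/22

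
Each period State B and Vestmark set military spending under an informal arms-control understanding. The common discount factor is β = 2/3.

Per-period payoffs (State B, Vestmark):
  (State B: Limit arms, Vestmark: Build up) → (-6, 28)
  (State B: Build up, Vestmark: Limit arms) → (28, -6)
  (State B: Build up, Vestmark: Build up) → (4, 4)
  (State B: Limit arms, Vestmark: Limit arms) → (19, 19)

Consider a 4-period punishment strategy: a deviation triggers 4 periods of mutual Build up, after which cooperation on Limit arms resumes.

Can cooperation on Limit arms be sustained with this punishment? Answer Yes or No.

Yes

IC: β+…+β^4 ≥ (28−19)/(19−4) = 3/5.
At β = 2/3: partial sum = 1.6049 ≥ 0.6000. Cooperation sustainable.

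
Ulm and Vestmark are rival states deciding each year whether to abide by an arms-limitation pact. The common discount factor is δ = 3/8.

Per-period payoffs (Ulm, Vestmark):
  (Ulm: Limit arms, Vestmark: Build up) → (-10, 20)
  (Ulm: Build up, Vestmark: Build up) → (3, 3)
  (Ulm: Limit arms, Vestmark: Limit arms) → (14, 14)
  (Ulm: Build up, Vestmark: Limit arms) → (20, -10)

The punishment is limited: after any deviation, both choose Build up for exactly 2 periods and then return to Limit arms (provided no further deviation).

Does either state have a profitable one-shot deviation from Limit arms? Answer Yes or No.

Yes

A one-shot deviation gives 20 now, then 3 for 2 periods, then back to 14.
Gain from deviating: (20−14) today; loss: (14−3) in each of the next 2 periods.
No-deviation condition: (14−3)(δ+…+δ^2) ≥ 20−14, i.e. δ+…+δ^2 ≥ 6/11.
At δ = 3/8: δ+…+δ^2 = 0.5156 < 0.5455.
So cooperation is not sustainable.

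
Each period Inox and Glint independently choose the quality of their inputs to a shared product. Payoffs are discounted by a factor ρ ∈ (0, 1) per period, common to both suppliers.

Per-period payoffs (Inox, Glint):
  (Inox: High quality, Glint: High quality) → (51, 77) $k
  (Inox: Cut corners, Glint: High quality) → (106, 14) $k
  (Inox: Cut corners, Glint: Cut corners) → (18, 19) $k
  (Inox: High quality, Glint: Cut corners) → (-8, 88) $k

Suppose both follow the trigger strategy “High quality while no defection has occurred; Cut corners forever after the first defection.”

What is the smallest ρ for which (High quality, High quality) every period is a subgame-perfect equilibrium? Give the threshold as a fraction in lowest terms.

Inox: cooperation gives 51 each period; deviation gives 106 once then 18 forever.
  51/(1−ρ) ≥ 106 + 18ρ/(1−ρ) ⇒ ρ ≥ 55/88 = 5/8.
Glint: cooperation gives 77 each period; deviation gives 88 once then 19 forever.
  ρ ≥ 11/69.
Both must hold, so the binding constraint is Inox's: ρ ≥ 5/8.

5/8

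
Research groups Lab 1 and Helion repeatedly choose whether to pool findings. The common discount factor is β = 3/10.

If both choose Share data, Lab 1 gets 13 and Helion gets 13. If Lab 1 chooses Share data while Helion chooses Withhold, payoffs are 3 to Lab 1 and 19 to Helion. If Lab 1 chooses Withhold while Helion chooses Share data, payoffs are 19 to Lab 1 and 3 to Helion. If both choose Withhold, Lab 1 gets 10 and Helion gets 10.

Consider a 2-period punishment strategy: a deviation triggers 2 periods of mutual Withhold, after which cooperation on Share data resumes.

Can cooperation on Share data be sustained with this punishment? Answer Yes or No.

No

IC: β+…+β^2 ≥ (19−13)/(13−10) = 2.
At β = 3/10: partial sum = 0.3900 < 2.0000. Cooperation not sustainable.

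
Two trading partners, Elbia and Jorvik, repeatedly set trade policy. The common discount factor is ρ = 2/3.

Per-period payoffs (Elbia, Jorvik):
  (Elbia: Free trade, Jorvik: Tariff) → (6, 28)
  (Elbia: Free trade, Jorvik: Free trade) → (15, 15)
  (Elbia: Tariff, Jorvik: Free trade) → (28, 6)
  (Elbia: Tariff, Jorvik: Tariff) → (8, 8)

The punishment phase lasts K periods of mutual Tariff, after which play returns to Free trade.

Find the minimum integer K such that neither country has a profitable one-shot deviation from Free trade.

7

IC: ρ(1−ρ^K)/(1−ρ) ≥ (28−15)/(15−8) = 13/7.
With ρ = 2/3: need 1 − ρ^K ≥ 13/7·(1−2/3)/(2/3), i.e. ρ^K ≤ 0.0714.
Since (2/3)^6 = 0.0878 and (2/3)^7 = 0.0585, the smallest such K is 7.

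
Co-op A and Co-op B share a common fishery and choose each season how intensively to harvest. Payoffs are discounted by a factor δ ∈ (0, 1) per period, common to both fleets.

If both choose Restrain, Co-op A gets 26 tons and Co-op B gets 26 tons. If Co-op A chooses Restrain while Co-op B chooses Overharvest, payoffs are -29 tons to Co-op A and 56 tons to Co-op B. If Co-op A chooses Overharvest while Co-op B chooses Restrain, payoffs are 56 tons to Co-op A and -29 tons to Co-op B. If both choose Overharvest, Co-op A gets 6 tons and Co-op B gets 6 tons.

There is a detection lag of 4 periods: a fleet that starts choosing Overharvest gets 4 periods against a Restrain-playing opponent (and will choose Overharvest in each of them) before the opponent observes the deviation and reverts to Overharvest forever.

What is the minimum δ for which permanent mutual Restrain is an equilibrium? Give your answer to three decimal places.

0.880

The best deviation is to choose Overharvest for all 4 undetected periods, earning 56 each, then 6 forever once detected.
Deviation value: 56(1−δ^4)/(1−δ) + 6δ^4/(1−δ); cooperation value: 26/(1−δ).
IC: 26 ≥ 56(1−δ^4) + 6δ^4 = 56 − 50δ^4.
So δ^4 ≥ 30/50 = 3/5, giving δ ≥ (3/5)^(1/4) ≈ 0.880.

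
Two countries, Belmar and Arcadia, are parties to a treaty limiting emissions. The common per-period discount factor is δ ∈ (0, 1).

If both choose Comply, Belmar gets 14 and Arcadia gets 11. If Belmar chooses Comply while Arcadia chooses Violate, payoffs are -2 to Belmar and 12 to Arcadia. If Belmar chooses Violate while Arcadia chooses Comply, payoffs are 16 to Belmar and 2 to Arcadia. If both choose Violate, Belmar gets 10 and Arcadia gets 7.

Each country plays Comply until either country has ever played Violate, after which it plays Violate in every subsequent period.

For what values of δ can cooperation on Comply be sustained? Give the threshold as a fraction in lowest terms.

Belmar's threshold: (16−14)/(16−10) = 1/3.
Arcadia's threshold: (12−11)/(12−7) = 1/5.
1/3 > 1/5, so Belmar binds and δ* = 1/3.

1/3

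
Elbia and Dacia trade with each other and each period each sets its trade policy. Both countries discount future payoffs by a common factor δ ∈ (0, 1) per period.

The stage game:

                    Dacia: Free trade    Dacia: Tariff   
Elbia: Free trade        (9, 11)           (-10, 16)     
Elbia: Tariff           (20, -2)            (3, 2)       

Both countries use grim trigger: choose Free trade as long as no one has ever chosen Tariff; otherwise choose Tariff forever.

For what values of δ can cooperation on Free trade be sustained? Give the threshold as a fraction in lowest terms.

11/17

Elbia's threshold: (20−9)/(20−3) = 11/17.
Dacia's threshold: (16−11)/(16−2) = 5/14.
11/17 > 5/14, so Elbia binds and δ* = 11/17.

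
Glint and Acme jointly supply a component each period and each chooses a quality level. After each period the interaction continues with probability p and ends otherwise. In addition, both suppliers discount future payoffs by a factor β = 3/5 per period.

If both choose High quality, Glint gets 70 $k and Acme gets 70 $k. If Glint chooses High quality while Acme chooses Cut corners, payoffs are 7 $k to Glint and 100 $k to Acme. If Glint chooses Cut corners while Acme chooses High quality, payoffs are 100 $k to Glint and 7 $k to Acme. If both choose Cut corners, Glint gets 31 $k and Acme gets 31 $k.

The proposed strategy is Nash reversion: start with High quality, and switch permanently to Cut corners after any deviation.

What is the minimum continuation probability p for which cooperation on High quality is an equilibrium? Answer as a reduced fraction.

With continuation probability p and discount β, the effective per-period discount factor is βp.
Grim-trigger IC: βp ≥ (100−70)/(100−31) = 10/23.
So p ≥ (10/23)/(3/5) = 50/69.

50/69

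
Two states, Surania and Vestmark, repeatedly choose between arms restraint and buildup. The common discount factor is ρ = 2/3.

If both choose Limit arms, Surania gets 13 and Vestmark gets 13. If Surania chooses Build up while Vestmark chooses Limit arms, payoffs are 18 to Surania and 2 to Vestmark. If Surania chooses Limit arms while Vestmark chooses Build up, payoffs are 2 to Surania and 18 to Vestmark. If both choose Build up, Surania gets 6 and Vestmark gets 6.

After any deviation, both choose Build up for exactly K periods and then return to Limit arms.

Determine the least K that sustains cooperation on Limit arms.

2

Need Σ_{k=1}^{K} ρ^k ≥ (18−13)/(13−6) = 0.7143 at ρ = 2/3.
At K = 1 the sum is 0.6667 < 0.7143; at K = 2 it is 1.1111 ≥ 0.7143.
So the minimum punishment length is K = 2.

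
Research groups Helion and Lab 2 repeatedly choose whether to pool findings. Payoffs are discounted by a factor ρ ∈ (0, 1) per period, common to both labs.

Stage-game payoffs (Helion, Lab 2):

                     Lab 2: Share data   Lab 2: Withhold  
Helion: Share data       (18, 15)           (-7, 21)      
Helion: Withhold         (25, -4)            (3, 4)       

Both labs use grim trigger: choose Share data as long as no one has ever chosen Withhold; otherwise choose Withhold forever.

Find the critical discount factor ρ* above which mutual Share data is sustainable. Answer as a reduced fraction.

6/17

For Helion: deviation gain 25−18 = 7, per-period punishment loss 18−3 = 15. IC gives ρ ≥ 7/22.
For Lab 2: gain 6, loss 11 per period, so ρ ≥ 6/17.
The tighter constraint is Lab 2's, so cooperation needs ρ ≥ 6/17.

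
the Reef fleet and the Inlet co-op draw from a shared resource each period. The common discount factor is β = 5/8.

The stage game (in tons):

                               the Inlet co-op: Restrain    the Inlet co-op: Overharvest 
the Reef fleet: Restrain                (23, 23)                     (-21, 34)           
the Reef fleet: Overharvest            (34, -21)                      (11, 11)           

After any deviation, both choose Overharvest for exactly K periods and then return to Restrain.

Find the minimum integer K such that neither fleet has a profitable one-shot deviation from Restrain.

IC: β(1−β^K)/(1−β) ≥ (34−23)/(23−11) = 11/12.
With β = 5/8: need 1 − β^K ≥ 11/12·(1−5/8)/(5/8), i.e. β^K ≤ 0.4500.
Since (5/8)^1 = 0.6250 and (5/8)^2 = 0.3906, the smallest such K is 2.

2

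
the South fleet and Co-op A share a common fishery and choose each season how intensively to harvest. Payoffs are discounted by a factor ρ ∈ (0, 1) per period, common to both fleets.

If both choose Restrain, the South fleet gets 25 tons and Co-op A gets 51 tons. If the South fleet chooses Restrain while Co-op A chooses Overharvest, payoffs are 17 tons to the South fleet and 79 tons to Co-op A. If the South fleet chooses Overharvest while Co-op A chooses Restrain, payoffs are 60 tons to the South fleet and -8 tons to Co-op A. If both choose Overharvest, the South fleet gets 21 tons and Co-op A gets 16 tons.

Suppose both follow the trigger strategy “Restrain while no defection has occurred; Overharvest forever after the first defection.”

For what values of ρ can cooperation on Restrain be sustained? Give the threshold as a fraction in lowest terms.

35/39

the South fleet: cooperation gives 25 each period; deviation gives 60 once then 21 forever.
  25/(1−ρ) ≥ 60 + 21ρ/(1−ρ) ⇒ ρ ≥ 35/39.
Co-op A: cooperation gives 51 each period; deviation gives 79 once then 16 forever.
  ρ ≥ 28/63 = 4/9.
Both must hold, so the binding constraint is the South fleet's: ρ ≥ 35/39.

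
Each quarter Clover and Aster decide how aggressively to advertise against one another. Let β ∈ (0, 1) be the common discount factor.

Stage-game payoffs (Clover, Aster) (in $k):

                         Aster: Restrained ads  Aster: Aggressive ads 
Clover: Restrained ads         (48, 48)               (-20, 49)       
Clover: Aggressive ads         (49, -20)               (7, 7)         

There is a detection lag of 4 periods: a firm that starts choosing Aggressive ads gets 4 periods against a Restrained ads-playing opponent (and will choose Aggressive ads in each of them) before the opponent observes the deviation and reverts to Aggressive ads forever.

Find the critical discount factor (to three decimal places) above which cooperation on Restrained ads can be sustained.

A deviator earns 49 for 4 periods, then 7 forever; cooperating earns 48 forever. Multiplying the IC by (1−β):
48 ≥ 49(1−β^4) + 7β^4, so 42·β^4 ≥ 1 and β^4 ≥ 1/42.
β ≥ (1/42)^(1/4) ≈ 0.393.

0.393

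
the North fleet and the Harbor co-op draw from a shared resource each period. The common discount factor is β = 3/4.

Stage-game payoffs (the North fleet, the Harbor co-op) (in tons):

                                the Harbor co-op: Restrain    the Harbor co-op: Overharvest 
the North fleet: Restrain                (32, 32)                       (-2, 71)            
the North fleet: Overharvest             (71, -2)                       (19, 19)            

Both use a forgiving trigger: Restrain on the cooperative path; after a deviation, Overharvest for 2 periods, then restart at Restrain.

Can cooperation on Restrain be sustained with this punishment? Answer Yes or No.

No

Comparing payoff streams over the 3 periods until play realigns: cooperate → 32(1+β+…+β^2); deviate → 71 + 19(β+…+β^2).
Cooperation is sustained iff (32−19)(β+…+β^2) ≥ 71−32.
β+…+β^2 = 3/4·(1−(3/4)^2)/(1−3/4) = 1.3125, and (71−32)/(32−19) = 3.0000.
1.3125 < 3.0000, so cooperation is not sustainable.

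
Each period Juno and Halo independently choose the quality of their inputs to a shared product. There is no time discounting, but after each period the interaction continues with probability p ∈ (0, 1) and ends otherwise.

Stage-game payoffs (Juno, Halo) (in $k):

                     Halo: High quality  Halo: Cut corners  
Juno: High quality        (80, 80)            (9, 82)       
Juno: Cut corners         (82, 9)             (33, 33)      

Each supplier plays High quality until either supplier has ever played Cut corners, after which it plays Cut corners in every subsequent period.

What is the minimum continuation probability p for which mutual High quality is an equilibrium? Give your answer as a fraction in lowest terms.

2/49

Expected cooperation value is 80 + p·80 + p²·80 + … = 80/(1−p); deviation gives 82 + p·33/(1−p).
80 ≥ 82(1−p) + 33p ⇒ 49p ≥ 2 ⇒ p ≥ 2/49.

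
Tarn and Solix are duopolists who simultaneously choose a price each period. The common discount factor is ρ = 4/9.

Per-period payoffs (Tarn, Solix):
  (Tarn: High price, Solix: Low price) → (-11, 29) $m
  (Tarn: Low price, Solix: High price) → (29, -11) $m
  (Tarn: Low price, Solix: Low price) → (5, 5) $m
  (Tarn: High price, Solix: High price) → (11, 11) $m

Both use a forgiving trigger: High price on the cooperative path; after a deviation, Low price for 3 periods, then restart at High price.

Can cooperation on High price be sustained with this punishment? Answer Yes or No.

Comparing payoff streams over the 4 periods until play realigns: cooperate → 11(1+ρ+…+ρ^3); deviate → 29 + 5(ρ+…+ρ^3).
Cooperation is sustained iff (11−5)(ρ+…+ρ^3) ≥ 29−11.
ρ+…+ρ^3 = 4/9·(1−(4/9)^3)/(1−4/9) = 0.7298, and (29−11)/(11−5) = 3.0000.
0.7298 < 3.0000, so cooperation is not sustainable.

No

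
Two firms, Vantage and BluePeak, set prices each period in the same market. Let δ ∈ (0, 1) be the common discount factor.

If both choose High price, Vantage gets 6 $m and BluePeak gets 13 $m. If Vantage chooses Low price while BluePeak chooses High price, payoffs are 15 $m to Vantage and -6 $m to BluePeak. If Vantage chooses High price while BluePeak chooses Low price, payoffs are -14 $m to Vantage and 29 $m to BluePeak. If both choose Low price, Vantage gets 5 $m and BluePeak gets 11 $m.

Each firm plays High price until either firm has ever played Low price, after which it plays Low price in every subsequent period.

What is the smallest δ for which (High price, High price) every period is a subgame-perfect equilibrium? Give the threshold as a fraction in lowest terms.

9/10

For Vantage: deviation gain 15−6 = 9, per-period punishment loss 6−5 = 1. IC gives δ ≥ 9/10.
For BluePeak: gain 16, loss 2 per period, so δ ≥ 16/18 = 8/9.
The tighter constraint is Vantage's, so cooperation needs δ ≥ 9/10.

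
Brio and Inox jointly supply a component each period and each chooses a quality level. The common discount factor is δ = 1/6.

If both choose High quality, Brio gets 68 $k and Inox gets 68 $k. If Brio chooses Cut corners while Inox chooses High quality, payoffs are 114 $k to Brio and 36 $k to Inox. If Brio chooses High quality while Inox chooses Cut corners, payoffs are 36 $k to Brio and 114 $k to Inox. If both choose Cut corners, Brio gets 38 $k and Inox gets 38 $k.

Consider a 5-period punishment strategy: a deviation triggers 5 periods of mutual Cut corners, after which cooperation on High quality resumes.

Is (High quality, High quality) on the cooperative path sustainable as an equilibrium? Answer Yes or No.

Comparing payoff streams over the 6 periods until play realigns: cooperate → 68(1+δ+…+δ^5); deviate → 114 + 38(δ+…+δ^5).
Cooperation is sustained iff (68−38)(δ+…+δ^5) ≥ 114−68.
δ+…+δ^5 = 1/6·(1−(1/6)^5)/(1−1/6) = 0.2000, and (114−68)/(68−38) = 1.5333.
0.2000 < 1.5333, so cooperation is not sustainable.

No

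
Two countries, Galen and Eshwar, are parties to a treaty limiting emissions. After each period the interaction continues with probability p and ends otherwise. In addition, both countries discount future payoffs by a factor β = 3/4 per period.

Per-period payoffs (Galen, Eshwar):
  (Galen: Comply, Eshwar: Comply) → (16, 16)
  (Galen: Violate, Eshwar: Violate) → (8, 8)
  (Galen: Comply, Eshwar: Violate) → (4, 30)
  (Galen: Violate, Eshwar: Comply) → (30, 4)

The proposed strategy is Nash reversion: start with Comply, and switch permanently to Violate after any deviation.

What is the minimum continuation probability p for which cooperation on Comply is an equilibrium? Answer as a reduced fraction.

28/33

With continuation probability p and discount β, the effective per-period discount factor is βp.
Grim-trigger IC: βp ≥ (30−16)/(30−8) = 7/11.
So p ≥ (7/11)/(3/4) = 28/33.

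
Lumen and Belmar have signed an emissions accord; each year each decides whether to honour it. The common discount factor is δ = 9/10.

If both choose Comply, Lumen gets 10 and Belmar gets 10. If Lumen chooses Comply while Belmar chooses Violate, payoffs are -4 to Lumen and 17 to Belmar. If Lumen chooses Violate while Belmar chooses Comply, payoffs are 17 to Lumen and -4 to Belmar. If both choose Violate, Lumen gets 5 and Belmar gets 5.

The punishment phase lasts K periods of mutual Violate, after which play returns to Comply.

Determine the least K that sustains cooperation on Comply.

2

IC: δ(1−δ^K)/(1−δ) ≥ (17−10)/(10−5) = 7/5.
With δ = 9/10: need 1 − δ^K ≥ 7/5·(1−9/10)/(9/10), i.e. δ^K ≤ 0.8444.
Since (9/10)^1 = 0.9000 and (9/10)^2 = 0.8100, the smallest such K is 2.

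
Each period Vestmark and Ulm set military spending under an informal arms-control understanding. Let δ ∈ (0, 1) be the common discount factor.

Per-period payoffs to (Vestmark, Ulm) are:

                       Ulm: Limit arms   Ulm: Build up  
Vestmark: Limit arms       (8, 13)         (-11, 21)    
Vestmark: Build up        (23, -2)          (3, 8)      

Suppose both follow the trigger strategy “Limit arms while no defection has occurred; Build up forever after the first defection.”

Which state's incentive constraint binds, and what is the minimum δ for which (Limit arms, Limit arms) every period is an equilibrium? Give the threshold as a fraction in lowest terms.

For Vestmark: deviation gain 23−8 = 15, per-period punishment loss 8−3 = 5. IC gives δ ≥ 15/20 = 3/4.
For Ulm: gain 8, loss 5 per period, so δ ≥ 8/13.
The tighter constraint is Vestmark's, so cooperation needs δ ≥ 3/4.

Vestmark; δ ≥ 3/4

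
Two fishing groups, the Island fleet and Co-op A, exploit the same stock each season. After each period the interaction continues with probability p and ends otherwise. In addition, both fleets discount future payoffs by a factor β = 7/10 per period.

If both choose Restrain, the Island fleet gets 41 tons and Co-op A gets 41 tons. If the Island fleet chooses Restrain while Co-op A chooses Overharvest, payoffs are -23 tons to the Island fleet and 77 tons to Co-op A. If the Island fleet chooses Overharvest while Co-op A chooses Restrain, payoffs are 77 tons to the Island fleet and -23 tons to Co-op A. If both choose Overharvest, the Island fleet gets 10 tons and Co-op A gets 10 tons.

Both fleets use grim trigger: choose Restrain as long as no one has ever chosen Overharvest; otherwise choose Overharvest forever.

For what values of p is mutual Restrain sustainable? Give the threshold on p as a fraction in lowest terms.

Expected continuation weight on next period's payoff is β·p = 7/10·p, which plays the role of the discount factor.
Cooperation requires 7/10·p ≥ (77−41)/(77−10) = 36/67, hence p ≥ 360/469.

360/469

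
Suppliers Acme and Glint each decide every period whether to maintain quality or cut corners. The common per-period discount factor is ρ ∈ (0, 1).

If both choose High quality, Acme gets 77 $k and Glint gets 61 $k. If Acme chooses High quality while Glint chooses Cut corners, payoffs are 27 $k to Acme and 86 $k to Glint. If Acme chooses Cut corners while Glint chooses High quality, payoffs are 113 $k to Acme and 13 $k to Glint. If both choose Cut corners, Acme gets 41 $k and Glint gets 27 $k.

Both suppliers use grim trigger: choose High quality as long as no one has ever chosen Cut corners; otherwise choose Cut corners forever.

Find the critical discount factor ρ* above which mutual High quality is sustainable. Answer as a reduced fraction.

For Acme: deviation gain 113−77 = 36, per-period punishment loss 77−41 = 36. IC gives ρ ≥ 36/72 = 1/2.
For Glint: gain 25, loss 34 per period, so ρ ≥ 25/59.
The tighter constraint is Acme's, so cooperation needs ρ ≥ 1/2.

1/2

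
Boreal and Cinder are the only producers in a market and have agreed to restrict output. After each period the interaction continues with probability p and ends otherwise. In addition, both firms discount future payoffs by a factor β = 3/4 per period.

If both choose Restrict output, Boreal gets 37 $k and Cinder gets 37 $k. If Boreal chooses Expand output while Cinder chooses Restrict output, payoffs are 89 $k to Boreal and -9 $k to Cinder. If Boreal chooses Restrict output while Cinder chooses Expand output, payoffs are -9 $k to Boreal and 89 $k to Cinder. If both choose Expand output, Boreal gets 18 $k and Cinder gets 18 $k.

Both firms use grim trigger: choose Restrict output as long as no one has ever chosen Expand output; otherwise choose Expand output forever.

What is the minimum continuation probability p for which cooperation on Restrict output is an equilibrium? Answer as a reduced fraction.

208/213

With continuation probability p and discount β, the effective per-period discount factor is βp.
Grim-trigger IC: βp ≥ (89−37)/(89−18) = 52/71.
So p ≥ (52/71)/(3/4) = 208/213.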